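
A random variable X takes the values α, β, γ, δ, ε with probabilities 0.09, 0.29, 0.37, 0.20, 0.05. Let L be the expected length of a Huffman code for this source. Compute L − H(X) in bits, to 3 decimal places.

0.068 bits

Entropy H = −Σ p log₂ p ≈ 2.0418 bits.
Huffman merges: 1/20+9/100→7/50; 7/50+1/5→17/50; 29/100+17/50→63/100; 37/100+63/100→1. L = 211/100 ≈ 2.1100.
L − H = 2.1100 − 2.0418 = 0.068 bits.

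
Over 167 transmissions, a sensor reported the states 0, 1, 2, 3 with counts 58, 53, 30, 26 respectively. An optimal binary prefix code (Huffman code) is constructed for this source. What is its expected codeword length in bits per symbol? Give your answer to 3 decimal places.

Probabilities are the counts divided by 167.
Repeatedly combine the two least-probable nodes; the expected code length is the sum of the merged weights.
merge 26/167 + 30/167 → 56/167
merge 53/167 + 56/167 → 109/167
merge 58/167 + 109/167 → 1
L = 56/167 + 109/167 + 1 = 332/167 ≈ 1.988 bits/symbol.

1.988 bits/symbol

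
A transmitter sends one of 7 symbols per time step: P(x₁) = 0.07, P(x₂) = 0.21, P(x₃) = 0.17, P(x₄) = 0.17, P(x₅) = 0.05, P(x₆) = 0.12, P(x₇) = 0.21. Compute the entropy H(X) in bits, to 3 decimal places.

H = −Σ pᵢ log₂ pᵢ.
−0.07·log₂(0.07) = 0.2686
−0.21·log₂(0.21) = 0.4728
−0.17·log₂(0.17) = 0.4346
−0.17·log₂(0.17) = 0.4346
−0.05·log₂(0.05) = 0.2161
−0.12·log₂(0.12) = 0.3671
−0.21·log₂(0.21) = 0.4728
Sum ≈ 2.6665 → 2.667 bits.

2.667 bits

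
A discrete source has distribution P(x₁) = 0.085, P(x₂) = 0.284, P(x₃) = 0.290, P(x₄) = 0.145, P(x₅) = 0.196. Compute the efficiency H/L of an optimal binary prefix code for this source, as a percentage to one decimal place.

98.7%

Entropy H = −Σ p log₂ p ≈ 2.2007 bits.
Huffman merges: 17/200+29/200→23/100; 49/250+23/100→213/500; 71/250+29/100→287/500; 213/500+287/500→1. L = 223/100 ≈ 2.2300.
Efficiency = H/L = 2.2007/2.2300 = 98.7%.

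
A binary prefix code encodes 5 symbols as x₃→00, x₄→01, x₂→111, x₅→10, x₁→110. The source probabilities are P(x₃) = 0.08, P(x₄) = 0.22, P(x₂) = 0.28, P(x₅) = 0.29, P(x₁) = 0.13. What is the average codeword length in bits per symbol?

L̄ = Σ pᵢ·ℓᵢ = 0.08·2 + 0.22·2 + 0.28·3 + 0.29·2 + 0.13·3 = 2.41 bits/symbol.

2.41 bits/symbol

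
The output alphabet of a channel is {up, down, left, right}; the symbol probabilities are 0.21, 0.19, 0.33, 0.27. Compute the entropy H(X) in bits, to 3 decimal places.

H = −Σ pᵢ log₂ pᵢ.
−0.21·log₂(0.21) = 0.4728
−0.19·log₂(0.19) = 0.4552
−0.33·log₂(0.33) = 0.5278
−0.27·log₂(0.27) = 0.5100
Sum ≈ 1.9659 → 1.966 bits.

1.966 bits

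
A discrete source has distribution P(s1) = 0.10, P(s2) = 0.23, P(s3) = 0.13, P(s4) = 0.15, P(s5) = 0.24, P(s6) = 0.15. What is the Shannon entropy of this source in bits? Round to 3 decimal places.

H = −Σ pᵢ log₂ pᵢ.
−0.10·log₂(0.10) = 0.3322
−0.23·log₂(0.23) = 0.4877
−0.13·log₂(0.13) = 0.3826
−0.15·log₂(0.15) = 0.4105
−0.24·log₂(0.24) = 0.4941
−0.15·log₂(0.15) = 0.4105
Sum ≈ 2.5177 → 2.518 bits.

2.518 bits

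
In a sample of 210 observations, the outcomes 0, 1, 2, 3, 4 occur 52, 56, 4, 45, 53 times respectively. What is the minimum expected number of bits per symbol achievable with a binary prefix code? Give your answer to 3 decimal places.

Probabilities are the counts divided by 210.
Repeatedly combine the two least-probable nodes; the expected code length is the sum of the merged weights.
merge 2/105 + 3/14 → 7/30
merge 7/30 + 26/105 → 101/210
merge 53/210 + 4/15 → 109/210
merge 101/210 + 109/210 → 1
L = 7/30 + 101/210 + 109/210 + 1 = 67/30 ≈ 2.233 bits/symbol.

2.233 bits/symbol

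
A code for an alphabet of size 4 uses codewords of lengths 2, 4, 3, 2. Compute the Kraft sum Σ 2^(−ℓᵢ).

0.6875

With common denominator 2^4 = 16: Σ 2^(−ℓᵢ) = 4/16 + 1/16 + 2/16 + 4/16 = 11/16 = 0.6875.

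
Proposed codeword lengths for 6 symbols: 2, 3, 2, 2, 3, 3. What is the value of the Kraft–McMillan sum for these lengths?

With common denominator 2^3 = 8: Σ 2^(−ℓᵢ) = 2/8 + 1/8 + 2/8 + 2/8 + 1/8 + 1/8 = 9/8 = 1.125.

1.125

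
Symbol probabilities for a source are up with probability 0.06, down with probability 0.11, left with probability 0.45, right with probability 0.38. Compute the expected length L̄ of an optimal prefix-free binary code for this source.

Repeatedly combine the two least-probable nodes; the expected code length is the sum of the merged weights.
merge 3/50 + 11/100 → 17/100
merge 17/100 + 19/50 → 11/20
merge 9/20 + 11/20 → 1
L = 17/100 + 11/20 + 1 = 43/25 = 1.72 bits/symbol.

1.72 bits/symbol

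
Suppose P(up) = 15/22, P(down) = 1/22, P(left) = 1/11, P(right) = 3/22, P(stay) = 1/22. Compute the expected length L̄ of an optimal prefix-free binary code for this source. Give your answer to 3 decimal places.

1.591 bits/symbol

Repeatedly combine the two least-probable nodes; the expected code length is the sum of the merged weights.
merge 1/22 + 1/22 → 1/11
merge 1/11 + 1/11 → 2/11
merge 3/22 + 2/11 → 7/22
merge 7/22 + 15/22 → 1
L = 1/11 + 2/11 + 7/22 + 1 = 35/22 ≈ 1.591 bits/symbol.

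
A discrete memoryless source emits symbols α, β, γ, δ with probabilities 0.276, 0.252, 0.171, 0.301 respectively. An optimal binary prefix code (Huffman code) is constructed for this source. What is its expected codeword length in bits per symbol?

Repeatedly combine the two least-probable nodes; the expected code length is the sum of the merged weights.
merge 171/1000 + 63/250 → 423/1000
merge 69/250 + 301/1000 → 577/1000
merge 423/1000 + 577/1000 → 1
L = 423/1000 + 577/1000 + 1 = 2 bits/symbol.

2 bits/symbol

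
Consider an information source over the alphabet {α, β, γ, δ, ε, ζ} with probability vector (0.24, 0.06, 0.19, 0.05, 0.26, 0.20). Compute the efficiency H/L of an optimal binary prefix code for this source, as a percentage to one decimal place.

Entropy H = −Σ p log₂ p ≈ 2.3787 bits.
Huffman merges: 1/20+3/50→11/100; 11/100+19/100→3/10; 1/5+6/25→11/25; 13/50+3/10→14/25; 11/25+14/25→1. L = 241/100 ≈ 2.4100.
Efficiency = H/L = 2.3787/2.4100 = 98.7%.

98.7%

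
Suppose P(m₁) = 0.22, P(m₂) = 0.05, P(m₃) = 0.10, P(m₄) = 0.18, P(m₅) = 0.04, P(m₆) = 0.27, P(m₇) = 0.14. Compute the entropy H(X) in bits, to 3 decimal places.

H = −Σ pᵢ log₂ pᵢ.
−0.22·log₂(0.22) = 0.4806
−0.05·log₂(0.05) = 0.2161
−0.10·log₂(0.10) = 0.3322
−0.18·log₂(0.18) = 0.4453
−0.04·log₂(0.04) = 0.1858
−0.27·log₂(0.27) = 0.5100
−0.14·log₂(0.14) = 0.3971
Sum ≈ 2.5671 → 2.567 bits.

2.567 bits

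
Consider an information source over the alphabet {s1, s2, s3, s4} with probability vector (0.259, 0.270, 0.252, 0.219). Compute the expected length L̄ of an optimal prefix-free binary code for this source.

Repeatedly combine the two least-probable nodes; the expected code length is the sum of the merged weights.
merge 219/1000 + 63/250 → 471/1000
merge 259/1000 + 27/100 → 529/1000
merge 471/1000 + 529/1000 → 1
L = 471/1000 + 529/1000 + 1 = 2 bits/symbol.

2 bits/symbol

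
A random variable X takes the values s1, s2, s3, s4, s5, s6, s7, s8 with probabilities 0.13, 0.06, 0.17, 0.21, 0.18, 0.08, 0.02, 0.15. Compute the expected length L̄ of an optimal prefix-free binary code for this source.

2.85 bits/symbol

Repeatedly combine the two least-probable nodes; the expected code length is the sum of the merged weights.
merge 1/50 + 3/50 → 2/25
merge 2/25 + 2/25 → 4/25
merge 13/100 + 3/20 → 7/25
merge 4/25 + 17/100 → 33/100
merge 9/50 + 21/100 → 39/100
merge 7/25 + 33/100 → 61/100
merge 39/100 + 61/100 → 1
L = 2/25 + 4/25 + 7/25 + 33/100 + 39/100 + 61/100 + 1 = 57/20 = 2.85 bits/symbol.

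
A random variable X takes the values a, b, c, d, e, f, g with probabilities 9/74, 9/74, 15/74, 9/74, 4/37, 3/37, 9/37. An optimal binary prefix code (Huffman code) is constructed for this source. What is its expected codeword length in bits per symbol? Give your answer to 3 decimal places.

Repeatedly combine the two least-probable nodes; the expected code length is the sum of the merged weights.
merge 3/37 + 4/37 → 7/37
merge 9/74 + 9/74 → 9/37
merge 9/74 + 7/37 → 23/74
merge 15/74 + 9/37 → 33/74
merge 9/37 + 23/74 → 41/74
merge 33/74 + 41/74 → 1
L = 7/37 + 9/37 + 23/74 + 33/74 + 41/74 + 1 = 203/74 ≈ 2.743 bits/symbol.

2.743 bits/symbol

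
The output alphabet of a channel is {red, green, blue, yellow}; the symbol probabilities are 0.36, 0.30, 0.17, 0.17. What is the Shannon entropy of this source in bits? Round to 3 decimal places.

H = −Σ pᵢ log₂ pᵢ.
−0.36·log₂(0.36) = 0.5306
−0.30·log₂(0.30) = 0.5211
−0.17·log₂(0.17) = 0.4346
−0.17·log₂(0.17) = 0.4346
Sum ≈ 1.9209 → 1.921 bits.

1.921 bits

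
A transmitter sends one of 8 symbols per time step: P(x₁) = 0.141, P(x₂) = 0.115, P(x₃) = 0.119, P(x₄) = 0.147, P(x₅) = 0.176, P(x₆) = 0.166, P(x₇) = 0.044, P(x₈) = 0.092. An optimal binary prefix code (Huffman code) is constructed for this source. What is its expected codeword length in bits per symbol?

2.96 bits/symbol

Repeatedly combine the two least-probable nodes; the expected code length is the sum of the merged weights.
merge 11/250 + 23/250 → 17/125
merge 23/200 + 119/1000 → 117/500
merge 17/125 + 141/1000 → 277/1000
merge 147/1000 + 83/500 → 313/1000
merge 22/125 + 117/500 → 41/100
merge 277/1000 + 313/1000 → 59/100
merge 41/100 + 59/100 → 1
L = 17/125 + 117/500 + 277/1000 + 313/1000 + 41/100 + 59/100 + 1 = 74/25 = 2.96 bits/symbol.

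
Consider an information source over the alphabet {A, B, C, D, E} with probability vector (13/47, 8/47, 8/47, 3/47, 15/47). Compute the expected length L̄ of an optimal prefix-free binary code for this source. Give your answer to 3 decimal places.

2.234 bits/symbol

Repeatedly combine the two least-probable nodes; the expected code length is the sum of the merged weights.
merge 3/47 + 8/47 → 11/47
merge 8/47 + 11/47 → 19/47
merge 13/47 + 15/47 → 28/47
merge 19/47 + 28/47 → 1
L = 11/47 + 19/47 + 28/47 + 1 = 105/47 ≈ 2.234 bits/symbol.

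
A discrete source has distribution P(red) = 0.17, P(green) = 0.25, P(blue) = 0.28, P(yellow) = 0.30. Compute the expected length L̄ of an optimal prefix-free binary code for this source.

2 bits/symbol

Repeatedly combine the two least-probable nodes; the expected code length is the sum of the merged weights.
merge 17/100 + 1/4 → 21/50
merge 7/25 + 3/10 → 29/50
merge 21/50 + 29/50 → 1
L = 21/50 + 29/50 + 1 = 2 bits/symbol.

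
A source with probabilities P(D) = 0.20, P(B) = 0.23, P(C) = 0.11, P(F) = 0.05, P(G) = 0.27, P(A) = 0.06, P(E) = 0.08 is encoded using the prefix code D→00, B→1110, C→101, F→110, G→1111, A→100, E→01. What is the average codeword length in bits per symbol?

L̄ = Σ pᵢ·ℓᵢ = 0.20·2 + 0.23·4 + 0.11·3 + 0.05·3 + 0.27·4 + 0.06·3 + 0.08·2 = 3.22 bits/symbol.

3.22 bits/symbol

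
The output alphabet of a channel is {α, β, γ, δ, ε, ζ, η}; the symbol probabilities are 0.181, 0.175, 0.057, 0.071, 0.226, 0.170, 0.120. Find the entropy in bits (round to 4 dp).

H = −Σ pᵢ log₂ pᵢ.
−0.181·log₂(0.181) = 0.4463
−0.175·log₂(0.175) = 0.4401
−0.057·log₂(0.057) = 0.2356
−0.071·log₂(0.071) = 0.2709
−0.226·log₂(0.226) = 0.4849
−0.170·log₂(0.170) = 0.4346
−0.120·log₂(0.120) = 0.3671
Sum ≈ 2.6795 → 2.6795 bits.

2.6795 bits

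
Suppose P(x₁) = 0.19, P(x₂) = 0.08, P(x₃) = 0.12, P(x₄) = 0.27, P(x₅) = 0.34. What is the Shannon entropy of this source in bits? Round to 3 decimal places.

2.153 bits

H = −Σ pᵢ log₂ pᵢ.
−0.19·log₂(0.19) = 0.4552
−0.08·log₂(0.08) = 0.2915
−0.12·log₂(0.12) = 0.3671
−0.27·log₂(0.27) = 0.5100
−0.34·log₂(0.34) = 0.5292
Sum ≈ 2.1530 → 2.153 bits.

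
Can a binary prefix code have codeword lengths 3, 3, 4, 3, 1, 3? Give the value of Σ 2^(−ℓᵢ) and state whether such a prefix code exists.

With common denominator 2^4 = 16: Σ 2^(−ℓᵢ) = 2/16 + 2/16 + 1/16 + 2/16 + 8/16 + 2/16 = 17/16 = 1.0625.
Kraft's inequality requires Σ ≤ 1; here Σ = 1.0625 > 1, so no such prefix code exists.

1.0625; no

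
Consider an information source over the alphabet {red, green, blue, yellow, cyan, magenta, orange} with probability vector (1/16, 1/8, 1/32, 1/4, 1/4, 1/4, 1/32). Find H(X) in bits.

2.4375 bits

Each probability is a power of 1/2, so log₂(1/p) is an integer.
H = Σ p·log₂(1/p) = 1/16·4 + 1/8·3 + 1/32·5 + 1/4·2 + 1/4·2 + 1/4·2 + 1/32·5 = 2.4375 bits.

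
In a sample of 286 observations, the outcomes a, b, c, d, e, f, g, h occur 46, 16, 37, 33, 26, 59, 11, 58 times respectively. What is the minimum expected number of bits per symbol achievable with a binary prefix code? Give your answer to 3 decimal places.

2.871 bits/symbol

Probabilities are the counts divided by 286.
Repeatedly combine the two least-probable nodes; the expected code length is the sum of the merged weights.
merge 1/26 + 8/143 → 27/286
merge 1/11 + 27/286 → 53/286
merge 3/26 + 37/286 → 35/143
merge 23/143 + 53/286 → 9/26
merge 29/143 + 59/286 → 9/22
merge 35/143 + 9/26 → 13/22
merge 9/22 + 13/22 → 1
L = 27/286 + 53/286 + 35/143 + 9/26 + 9/22 + 13/22 + 1 = 821/286 ≈ 2.871 bits/symbol.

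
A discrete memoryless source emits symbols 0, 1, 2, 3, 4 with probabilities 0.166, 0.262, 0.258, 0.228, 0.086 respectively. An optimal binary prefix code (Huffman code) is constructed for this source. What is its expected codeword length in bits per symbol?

Repeatedly combine the two least-probable nodes; the expected code length is the sum of the merged weights.
merge 43/500 + 83/500 → 63/250
merge 57/250 + 63/250 → 12/25
merge 129/500 + 131/500 → 13/25
merge 12/25 + 13/25 → 1
L = 63/250 + 12/25 + 13/25 + 1 = 563/250 = 2.252 bits/symbol.

2.252 bits/symbol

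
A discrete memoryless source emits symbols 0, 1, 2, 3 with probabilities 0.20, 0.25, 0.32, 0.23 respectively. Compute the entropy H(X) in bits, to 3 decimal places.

H = −Σ pᵢ log₂ pᵢ.
−0.20·log₂(0.20) = 0.4644
−0.25·log₂(0.25) = 0.5000
−0.32·log₂(0.32) = 0.5260
−0.23·log₂(0.23) = 0.4877
Sum ≈ 1.9781 → 1.978 bits.

1.978 bits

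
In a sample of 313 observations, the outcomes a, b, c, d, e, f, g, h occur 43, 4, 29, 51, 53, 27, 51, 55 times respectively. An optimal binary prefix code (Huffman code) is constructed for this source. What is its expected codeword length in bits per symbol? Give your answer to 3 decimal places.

2.923 bits/symbol

Probabilities are the counts divided by 313.
Repeatedly combine the two least-probable nodes; the expected code length is the sum of the merged weights.
merge 4/313 + 27/313 → 31/313
merge 29/313 + 31/313 → 60/313
merge 43/313 + 51/313 → 94/313
merge 51/313 + 53/313 → 104/313
merge 55/313 + 60/313 → 115/313
merge 94/313 + 104/313 → 198/313
merge 115/313 + 198/313 → 1
L = 31/313 + 60/313 + 94/313 + 104/313 + 115/313 + 198/313 + 1 = 915/313 ≈ 2.923 bits/symbol.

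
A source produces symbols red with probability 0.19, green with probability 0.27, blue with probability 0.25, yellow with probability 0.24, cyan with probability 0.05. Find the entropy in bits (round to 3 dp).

H = −Σ pᵢ log₂ pᵢ.
−0.19·log₂(0.19) = 0.4552
−0.27·log₂(0.27) = 0.5100
−0.25·log₂(0.25) = 0.5000
−0.24·log₂(0.24) = 0.4941
−0.05·log₂(0.05) = 0.2161
Sum ≈ 2.1755 → 2.175 bits.

2.175 bits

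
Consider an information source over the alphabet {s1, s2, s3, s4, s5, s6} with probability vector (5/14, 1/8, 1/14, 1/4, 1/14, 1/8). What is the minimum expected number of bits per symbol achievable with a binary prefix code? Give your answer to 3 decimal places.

Repeatedly combine the two least-probable nodes; the expected code length is the sum of the merged weights.
merge 1/14 + 1/14 → 1/7
merge 1/8 + 1/8 → 1/4
merge 1/7 + 1/4 → 11/28
merge 1/4 + 5/14 → 17/28
merge 11/28 + 17/28 → 1
L = 1/7 + 1/4 + 11/28 + 17/28 + 1 = 67/28 ≈ 2.393 bits/symbol.

2.393 bits/symbol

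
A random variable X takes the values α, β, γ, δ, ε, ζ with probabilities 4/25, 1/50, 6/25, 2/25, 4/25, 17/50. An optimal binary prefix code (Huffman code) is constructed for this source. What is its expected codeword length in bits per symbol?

Repeatedly combine the two least-probable nodes; the expected code length is the sum of the merged weights.
merge 1/50 + 2/25 → 1/10
merge 1/10 + 4/25 → 13/50
merge 4/25 + 6/25 → 2/5
merge 13/50 + 17/50 → 3/5
merge 2/5 + 3/5 → 1
L = 1/10 + 13/50 + 2/5 + 3/5 + 1 = 59/25 = 2.36 bits/symbol.

2.36 bits/symbol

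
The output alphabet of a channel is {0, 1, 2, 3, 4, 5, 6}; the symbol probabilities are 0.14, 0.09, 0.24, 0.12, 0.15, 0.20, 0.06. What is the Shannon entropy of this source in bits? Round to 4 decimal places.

H = −Σ pᵢ log₂ pᵢ.
−0.14·log₂(0.14) = 0.3971
−0.09·log₂(0.09) = 0.3127
−0.24·log₂(0.24) = 0.4941
−0.12·log₂(0.12) = 0.3671
−0.15·log₂(0.15) = 0.4105
−0.20·log₂(0.20) = 0.4644
−0.06·log₂(0.06) = 0.2435
Sum ≈ 2.6894 → 2.6894 bits.

2.6894 bits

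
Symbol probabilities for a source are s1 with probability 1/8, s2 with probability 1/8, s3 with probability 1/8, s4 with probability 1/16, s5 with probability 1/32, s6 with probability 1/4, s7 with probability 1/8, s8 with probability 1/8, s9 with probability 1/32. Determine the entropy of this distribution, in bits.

2.9375 bits

Each probability is a power of 1/2, so log₂(1/p) is an integer.
H = Σ p·log₂(1/p) = 1/8·3 + 1/8·3 + 1/8·3 + 1/16·4 + 1/32·5 + 1/4·2 + 1/8·3 + 1/8·3 + 1/32·5 = 2.9375 bits.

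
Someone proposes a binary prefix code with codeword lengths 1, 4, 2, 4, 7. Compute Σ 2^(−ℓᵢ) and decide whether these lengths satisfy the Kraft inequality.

0.8828125; yes

With common denominator 2^7 = 128: Σ 2^(−ℓᵢ) = 64/128 + 8/128 + 32/128 + 8/128 + 1/128 = 113/128 = 0.8828125.
Kraft's inequality requires Σ ≤ 1; here Σ = 0.8828125 ≤ 1, so such a prefix code exists.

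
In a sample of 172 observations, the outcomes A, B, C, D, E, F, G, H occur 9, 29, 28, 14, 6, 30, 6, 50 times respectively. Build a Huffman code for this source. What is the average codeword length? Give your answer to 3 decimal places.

Probabilities are the counts divided by 172.
Repeatedly combine the two least-probable nodes; the expected code length is the sum of the merged weights.
merge 3/86 + 3/86 → 3/43
merge 9/172 + 3/43 → 21/172
merge 7/86 + 21/172 → 35/172
merge 7/43 + 29/172 → 57/172
merge 15/86 + 35/172 → 65/172
merge 25/86 + 57/172 → 107/172
merge 65/172 + 107/172 → 1
L = 3/43 + 21/172 + 35/172 + 57/172 + 65/172 + 107/172 + 1 = 469/172 ≈ 2.727 bits/symbol.

2.727 bits/symbol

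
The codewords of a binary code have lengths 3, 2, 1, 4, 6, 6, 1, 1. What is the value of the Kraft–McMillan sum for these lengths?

With common denominator 2^6 = 64: Σ 2^(−ℓᵢ) = 8/64 + 16/64 + 32/64 + 4/64 + 1/64 + 1/64 + 32/64 + 32/64 = 126/64 = 1.96875.

1.96875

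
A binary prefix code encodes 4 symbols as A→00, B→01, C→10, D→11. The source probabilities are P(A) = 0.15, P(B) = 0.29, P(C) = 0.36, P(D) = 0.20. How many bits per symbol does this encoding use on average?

L̄ = Σ pᵢ·ℓᵢ = 0.15·2 + 0.29·2 + 0.36·2 + 0.20·2 = 2 bits/symbol.

2 bits/symbol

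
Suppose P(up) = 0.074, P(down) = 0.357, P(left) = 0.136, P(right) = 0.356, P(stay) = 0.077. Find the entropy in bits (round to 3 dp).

2.015 bits

H = −Σ pᵢ log₂ pᵢ.
−0.074·log₂(0.074) = 0.2780
−0.357·log₂(0.357) = 0.5305
−0.136·log₂(0.136) = 0.3915
−0.356·log₂(0.356) = 0.5305
−0.077·log₂(0.077) = 0.2848
Sum ≈ 2.0152 → 2.015 bits.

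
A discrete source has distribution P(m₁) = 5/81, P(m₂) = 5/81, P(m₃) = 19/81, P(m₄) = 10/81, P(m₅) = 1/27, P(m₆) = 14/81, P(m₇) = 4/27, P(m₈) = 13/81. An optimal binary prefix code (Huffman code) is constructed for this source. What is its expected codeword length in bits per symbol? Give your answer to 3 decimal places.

2.852 bits/symbol

Repeatedly combine the two least-probable nodes; the expected code length is the sum of the merged weights.
merge 1/27 + 5/81 → 8/81
merge 5/81 + 8/81 → 13/81
merge 10/81 + 4/27 → 22/81
merge 13/81 + 13/81 → 26/81
merge 14/81 + 19/81 → 11/27
merge 22/81 + 26/81 → 16/27
merge 11/27 + 16/27 → 1
L = 8/81 + 13/81 + 22/81 + 26/81 + 11/27 + 16/27 + 1 = 77/27 ≈ 2.852 bits/symbol.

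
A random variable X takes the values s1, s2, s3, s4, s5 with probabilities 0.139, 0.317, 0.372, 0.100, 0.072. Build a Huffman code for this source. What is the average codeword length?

2.111 bits/symbol

Repeatedly combine the two least-probable nodes; the expected code length is the sum of the merged weights.
merge 9/125 + 1/10 → 43/250
merge 139/1000 + 43/250 → 311/1000
merge 311/1000 + 317/1000 → 157/250
merge 93/250 + 157/250 → 1
L = 43/250 + 311/1000 + 157/250 + 1 = 2111/1000 = 2.111 bits/symbol.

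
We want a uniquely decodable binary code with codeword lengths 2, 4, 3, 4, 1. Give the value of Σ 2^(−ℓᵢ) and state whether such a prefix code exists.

With common denominator 2^4 = 16: Σ 2^(−ℓᵢ) = 4/16 + 1/16 + 2/16 + 1/16 + 8/16 = 16/16 = 1.
Kraft's inequality requires Σ ≤ 1; here Σ = 1 ≤ 1, so such a prefix code exists.

1; yes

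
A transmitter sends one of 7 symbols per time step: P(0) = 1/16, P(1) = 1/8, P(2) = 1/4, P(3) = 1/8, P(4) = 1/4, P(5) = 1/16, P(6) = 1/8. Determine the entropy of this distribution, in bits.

Each probability is a power of 1/2, so log₂(1/p) is an integer.
H = Σ p·log₂(1/p) = 1/16·4 + 1/8·3 + 1/4·2 + 1/8·3 + 1/4·2 + 1/16·4 + 1/8·3 = 2.625 bits.

2.625 bits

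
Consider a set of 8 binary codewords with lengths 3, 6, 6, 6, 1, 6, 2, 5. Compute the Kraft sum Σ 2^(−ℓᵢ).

With common denominator 2^6 = 64: Σ 2^(−ℓᵢ) = 8/64 + 1/64 + 1/64 + 1/64 + 32/64 + 1/64 + 16/64 + 2/64 = 62/64 = 0.96875.

0.96875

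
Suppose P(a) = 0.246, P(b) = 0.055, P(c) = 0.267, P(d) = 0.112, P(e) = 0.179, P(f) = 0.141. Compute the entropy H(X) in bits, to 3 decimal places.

H = −Σ pᵢ log₂ pᵢ.
−0.246·log₂(0.246) = 0.4977
−0.055·log₂(0.055) = 0.2301
−0.267·log₂(0.267) = 0.5087
−0.112·log₂(0.112) = 0.3537
−0.179·log₂(0.179) = 0.4443
−0.141·log₂(0.141) = 0.3985
Sum ≈ 2.4330 → 2.433 bits.

2.433 bits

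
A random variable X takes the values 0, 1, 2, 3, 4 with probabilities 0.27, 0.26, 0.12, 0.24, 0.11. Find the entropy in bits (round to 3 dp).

H = −Σ pᵢ log₂ pᵢ.
−0.27·log₂(0.27) = 0.5100
−0.26·log₂(0.26) = 0.5053
−0.12·log₂(0.12) = 0.3671
−0.24·log₂(0.24) = 0.4941
−0.11·log₂(0.11) = 0.3503
Sum ≈ 2.2268 → 2.227 bits.

2.227 bits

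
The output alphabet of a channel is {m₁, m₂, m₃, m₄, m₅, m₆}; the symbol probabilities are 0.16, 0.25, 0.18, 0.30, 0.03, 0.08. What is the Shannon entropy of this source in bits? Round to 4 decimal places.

H = −Σ pᵢ log₂ pᵢ.
−0.16·log₂(0.16) = 0.4230
−0.25·log₂(0.25) = 0.5000
−0.18·log₂(0.18) = 0.4453
−0.30·log₂(0.30) = 0.5211
−0.03·log₂(0.03) = 0.1518
−0.08·log₂(0.08) = 0.2915
Sum ≈ 2.3327 → 2.3327 bits.

2.3327 bits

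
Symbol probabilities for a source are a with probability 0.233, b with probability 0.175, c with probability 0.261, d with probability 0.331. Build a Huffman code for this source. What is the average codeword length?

Repeatedly combine the two least-probable nodes; the expected code length is the sum of the merged weights.
merge 7/40 + 233/1000 → 51/125
merge 261/1000 + 331/1000 → 74/125
merge 51/125 + 74/125 → 1
L = 51/125 + 74/125 + 1 = 2 bits/symbol.

2 bits/symbol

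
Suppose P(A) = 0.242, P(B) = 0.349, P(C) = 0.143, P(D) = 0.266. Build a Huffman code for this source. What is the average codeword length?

2 bits/symbol

Repeatedly combine the two least-probable nodes; the expected code length is the sum of the merged weights.
merge 143/1000 + 121/500 → 77/200
merge 133/500 + 349/1000 → 123/200
merge 77/200 + 123/200 → 1
L = 77/200 + 123/200 + 1 = 2 bits/symbol.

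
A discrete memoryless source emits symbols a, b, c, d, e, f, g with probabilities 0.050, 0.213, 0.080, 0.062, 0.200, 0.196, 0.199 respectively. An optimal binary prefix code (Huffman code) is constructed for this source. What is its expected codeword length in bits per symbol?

Repeatedly combine the two least-probable nodes; the expected code length is the sum of the merged weights.
merge 1/20 + 31/500 → 14/125
merge 2/25 + 14/125 → 24/125
merge 24/125 + 49/250 → 97/250
merge 199/1000 + 1/5 → 399/1000
merge 213/1000 + 97/250 → 601/1000
merge 399/1000 + 601/1000 → 1
L = 14/125 + 24/125 + 97/250 + 399/1000 + 601/1000 + 1 = 673/250 = 2.692 bits/symbol.

2.692 bits/symbol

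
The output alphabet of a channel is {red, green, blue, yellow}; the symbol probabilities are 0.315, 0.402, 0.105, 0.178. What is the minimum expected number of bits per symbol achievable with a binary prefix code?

1.881 bits/symbol

Repeatedly combine the two least-probable nodes; the expected code length is the sum of the merged weights.
merge 21/200 + 89/500 → 283/1000
merge 283/1000 + 63/200 → 299/500
merge 201/500 + 299/500 → 1
L = 283/1000 + 299/500 + 1 = 1881/1000 = 1.881 bits/symbol.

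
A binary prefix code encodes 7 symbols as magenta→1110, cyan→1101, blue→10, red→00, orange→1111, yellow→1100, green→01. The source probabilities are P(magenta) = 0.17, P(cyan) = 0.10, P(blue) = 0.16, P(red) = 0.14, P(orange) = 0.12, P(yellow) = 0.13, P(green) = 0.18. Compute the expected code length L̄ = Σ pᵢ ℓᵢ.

L̄ = Σ pᵢ·ℓᵢ = 0.17·4 + 0.10·4 + 0.16·2 + 0.14·2 + 0.12·4 + 0.13·4 + 0.18·2 = 3.04 bits/symbol.

3.04 bits/symbol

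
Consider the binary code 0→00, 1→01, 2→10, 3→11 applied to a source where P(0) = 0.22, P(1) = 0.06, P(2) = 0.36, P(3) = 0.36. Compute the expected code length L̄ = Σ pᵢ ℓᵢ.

L̄ = Σ pᵢ·ℓᵢ = 0.22·2 + 0.06·2 + 0.36·2 + 0.36·2 = 2 bits/symbol.

2 bits/symbol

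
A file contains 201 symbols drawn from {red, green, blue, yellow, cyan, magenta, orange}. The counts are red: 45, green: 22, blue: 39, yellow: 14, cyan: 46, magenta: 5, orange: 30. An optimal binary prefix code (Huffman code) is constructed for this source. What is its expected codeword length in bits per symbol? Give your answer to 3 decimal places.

Probabilities are the counts divided by 201.
Repeatedly combine the two least-probable nodes; the expected code length is the sum of the merged weights.
merge 5/201 + 14/201 → 19/201
merge 19/201 + 22/201 → 41/201
merge 10/67 + 13/67 → 23/67
merge 41/201 + 15/67 → 86/201
merge 46/201 + 23/67 → 115/201
merge 86/201 + 115/201 → 1
L = 19/201 + 41/201 + 23/67 + 86/201 + 115/201 + 1 = 177/67 ≈ 2.642 bits/symbol.

2.642 bits/symbol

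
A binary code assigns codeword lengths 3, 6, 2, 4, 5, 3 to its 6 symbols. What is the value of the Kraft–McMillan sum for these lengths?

0.609375

With common denominator 2^6 = 64: Σ 2^(−ℓᵢ) = 8/64 + 1/64 + 16/64 + 4/64 + 2/64 + 8/64 = 39/64 = 0.609375.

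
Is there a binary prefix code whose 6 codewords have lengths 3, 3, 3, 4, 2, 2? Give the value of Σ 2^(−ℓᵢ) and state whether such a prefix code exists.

With common denominator 2^4 = 16: Σ 2^(−ℓᵢ) = 2/16 + 2/16 + 2/16 + 1/16 + 4/16 + 4/16 = 15/16 = 0.9375.
Kraft's inequality requires Σ ≤ 1; here Σ = 0.9375 ≤ 1, so such a prefix code exists.

0.9375; yes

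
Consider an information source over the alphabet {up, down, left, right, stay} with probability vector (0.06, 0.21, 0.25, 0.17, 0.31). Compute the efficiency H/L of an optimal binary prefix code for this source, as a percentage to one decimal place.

Entropy H = −Σ p log₂ p ≈ 2.1747 bits.
Huffman merges: 3/50+17/100→23/100; 21/100+23/100→11/25; 1/4+31/100→14/25; 11/25+14/25→1. L = 223/100 ≈ 2.2300.
Efficiency = H/L = 2.1747/2.2300 = 97.5%.

97.5%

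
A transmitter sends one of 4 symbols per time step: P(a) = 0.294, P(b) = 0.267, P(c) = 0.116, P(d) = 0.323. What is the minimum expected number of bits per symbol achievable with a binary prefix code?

Repeatedly combine the two least-probable nodes; the expected code length is the sum of the merged weights.
merge 29/250 + 267/1000 → 383/1000
merge 147/500 + 323/1000 → 617/1000
merge 383/1000 + 617/1000 → 1
L = 383/1000 + 617/1000 + 1 = 2 bits/symbol.

2 bits/symbol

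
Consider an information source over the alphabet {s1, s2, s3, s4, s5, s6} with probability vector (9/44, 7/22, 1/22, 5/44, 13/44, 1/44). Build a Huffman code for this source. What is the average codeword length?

Repeatedly combine the two least-probable nodes; the expected code length is the sum of the merged weights.
merge 1/44 + 1/22 → 3/44
merge 3/44 + 5/44 → 2/11
merge 2/11 + 9/44 → 17/44
merge 13/44 + 7/22 → 27/44
merge 17/44 + 27/44 → 1
L = 3/44 + 2/11 + 17/44 + 27/44 + 1 = 9/4 = 2.25 bits/symbol.

2.25 bits/symbol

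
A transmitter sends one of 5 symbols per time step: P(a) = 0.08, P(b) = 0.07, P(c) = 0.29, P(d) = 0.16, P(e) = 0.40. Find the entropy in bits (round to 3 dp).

H = −Σ pᵢ log₂ pᵢ.
−0.08·log₂(0.08) = 0.2915
−0.07·log₂(0.07) = 0.2686
−0.29·log₂(0.29) = 0.5179
−0.16·log₂(0.16) = 0.4230
−0.40·log₂(0.40) = 0.5288
Sum ≈ 2.0298 → 2.030 bits.

2.030 bits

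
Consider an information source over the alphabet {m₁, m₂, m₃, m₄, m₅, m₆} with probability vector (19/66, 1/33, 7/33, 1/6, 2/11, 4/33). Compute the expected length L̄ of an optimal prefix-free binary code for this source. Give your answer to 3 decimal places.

Repeatedly combine the two least-probable nodes; the expected code length is the sum of the merged weights.
merge 1/33 + 4/33 → 5/33
merge 5/33 + 1/6 → 7/22
merge 2/11 + 7/33 → 13/33
merge 19/66 + 7/22 → 20/33
merge 13/33 + 20/33 → 1
L = 5/33 + 7/22 + 13/33 + 20/33 + 1 = 163/66 ≈ 2.470 bits/symbol.

2.470 bits/symbol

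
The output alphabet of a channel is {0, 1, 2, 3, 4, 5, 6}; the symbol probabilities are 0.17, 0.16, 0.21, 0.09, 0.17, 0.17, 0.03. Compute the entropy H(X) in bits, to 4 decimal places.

2.6640 bits

H = −Σ pᵢ log₂ pᵢ.
−0.17·log₂(0.17) = 0.4346
−0.16·log₂(0.16) = 0.4230
−0.21·log₂(0.21) = 0.4728
−0.09·log₂(0.09) = 0.3127
−0.17·log₂(0.17) = 0.4346
−0.17·log₂(0.17) = 0.4346
−0.03·log₂(0.03) = 0.1518
Sum ≈ 2.6640 → 2.6640 bits.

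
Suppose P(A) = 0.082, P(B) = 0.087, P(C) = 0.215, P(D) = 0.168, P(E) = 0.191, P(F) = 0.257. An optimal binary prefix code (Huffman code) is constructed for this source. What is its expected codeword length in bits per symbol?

2.506 bits/symbol

Repeatedly combine the two least-probable nodes; the expected code length is the sum of the merged weights.
merge 41/500 + 87/1000 → 169/1000
merge 21/125 + 169/1000 → 337/1000
merge 191/1000 + 43/200 → 203/500
merge 257/1000 + 337/1000 → 297/500
merge 203/500 + 297/500 → 1
L = 169/1000 + 337/1000 + 203/500 + 297/500 + 1 = 1253/500 = 2.506 bits/symbol.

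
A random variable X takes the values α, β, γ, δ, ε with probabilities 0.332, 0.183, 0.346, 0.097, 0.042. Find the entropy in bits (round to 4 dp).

H = −Σ pᵢ log₂ pᵢ.
−0.332·log₂(0.332) = 0.5281
−0.183·log₂(0.183) = 0.4484
−0.346·log₂(0.346) = 0.5298
−0.097·log₂(0.097) = 0.3265
−0.042·log₂(0.042) = 0.1921
Sum ≈ 2.0248 → 2.0248 bits.

2.0248 bits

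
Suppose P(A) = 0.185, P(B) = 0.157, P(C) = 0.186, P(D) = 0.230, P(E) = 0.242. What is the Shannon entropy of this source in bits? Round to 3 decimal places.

H = −Σ pᵢ log₂ pᵢ.
−0.185·log₂(0.185) = 0.4504
−0.157·log₂(0.157) = 0.4194
−0.186·log₂(0.186) = 0.4514
−0.230·log₂(0.230) = 0.4877
−0.242·log₂(0.242) = 0.4954
Sum ≈ 2.3041 → 2.304 bits.

2.304 bits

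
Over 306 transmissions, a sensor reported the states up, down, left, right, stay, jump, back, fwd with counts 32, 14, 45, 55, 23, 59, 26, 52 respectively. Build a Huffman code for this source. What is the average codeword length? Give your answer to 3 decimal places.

2.928 bits/symbol

Probabilities are the counts divided by 306.
Repeatedly combine the two least-probable nodes; the expected code length is the sum of the merged weights.
merge 7/153 + 23/306 → 37/306
merge 13/153 + 16/153 → 29/153
merge 37/306 + 5/34 → 41/153
merge 26/153 + 55/306 → 107/306
merge 29/153 + 59/306 → 13/34
merge 41/153 + 107/306 → 21/34
merge 13/34 + 21/34 → 1
L = 37/306 + 29/153 + 41/153 + 107/306 + 13/34 + 21/34 + 1 = 448/153 ≈ 2.928 bits/symbol.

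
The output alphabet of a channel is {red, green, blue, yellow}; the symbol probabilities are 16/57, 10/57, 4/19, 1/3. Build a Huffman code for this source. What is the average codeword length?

Repeatedly combine the two least-probable nodes; the expected code length is the sum of the merged weights.
merge 10/57 + 4/19 → 22/57
merge 16/57 + 1/3 → 35/57
merge 22/57 + 35/57 → 1
L = 22/57 + 35/57 + 1 = 2 bits/symbol.

2 bits/symbol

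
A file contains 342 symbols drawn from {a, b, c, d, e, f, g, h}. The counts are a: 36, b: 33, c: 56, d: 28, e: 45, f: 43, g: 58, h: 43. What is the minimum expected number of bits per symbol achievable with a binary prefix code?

3 bits/symbol

Probabilities are the counts divided by 342.
Repeatedly combine the two least-probable nodes; the expected code length is the sum of the merged weights.
merge 14/171 + 11/114 → 61/342
merge 2/19 + 43/342 → 79/342
merge 43/342 + 5/38 → 44/171
merge 28/171 + 29/171 → 1/3
merge 61/342 + 79/342 → 70/171
merge 44/171 + 1/3 → 101/171
merge 70/171 + 101/171 → 1
L = 61/342 + 79/342 + 44/171 + 1/3 + 70/171 + 101/171 + 1 = 3 bits/symbol.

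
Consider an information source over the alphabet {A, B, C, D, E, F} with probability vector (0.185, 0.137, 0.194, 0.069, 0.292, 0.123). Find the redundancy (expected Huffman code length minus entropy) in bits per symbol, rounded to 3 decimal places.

0.055 bits

Entropy H = −Σ p log₂ p ≈ 2.4588 bits.
Huffman merges: 69/1000+123/1000→24/125; 137/1000+37/200→161/500; 24/125+97/500→193/500; 73/250+161/500→307/500; 193/500+307/500→1. L = 1257/500 ≈ 2.5140.
L − H = 2.5140 − 2.4588 = 0.055 bits.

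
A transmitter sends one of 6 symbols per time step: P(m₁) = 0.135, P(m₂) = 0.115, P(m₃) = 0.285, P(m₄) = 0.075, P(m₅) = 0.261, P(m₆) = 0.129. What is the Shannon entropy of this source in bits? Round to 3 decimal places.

2.432 bits

H = −Σ pᵢ log₂ pᵢ.
−0.135·log₂(0.135) = 0.3900
−0.115·log₂(0.115) = 0.3588
−0.285·log₂(0.285) = 0.5161
−0.075·log₂(0.075) = 0.2803
−0.261·log₂(0.261) = 0.5058
−0.129·log₂(0.129) = 0.3811
Sum ≈ 2.4322 → 2.432 bits.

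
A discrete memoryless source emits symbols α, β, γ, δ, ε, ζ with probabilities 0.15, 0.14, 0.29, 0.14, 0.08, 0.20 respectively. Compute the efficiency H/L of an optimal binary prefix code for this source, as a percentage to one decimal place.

Entropy H = −Σ p log₂ p ≈ 2.4786 bits.
Huffman merges: 2/25+7/50→11/50; 7/50+3/20→29/100; 1/5+11/50→21/50; 29/100+29/100→29/50; 21/50+29/50→1. L = 251/100 ≈ 2.5100.
Efficiency = H/L = 2.4786/2.5100 = 98.7%.

98.7%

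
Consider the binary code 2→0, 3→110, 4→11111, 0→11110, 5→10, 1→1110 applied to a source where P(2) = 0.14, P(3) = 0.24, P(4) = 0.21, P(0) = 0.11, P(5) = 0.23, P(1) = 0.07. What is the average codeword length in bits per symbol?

3.2 bits/symbol

L̄ = Σ pᵢ·ℓᵢ = 0.14·1 + 0.24·3 + 0.21·5 + 0.11·5 + 0.23·2 + 0.07·4 = 3.2 bits/symbol.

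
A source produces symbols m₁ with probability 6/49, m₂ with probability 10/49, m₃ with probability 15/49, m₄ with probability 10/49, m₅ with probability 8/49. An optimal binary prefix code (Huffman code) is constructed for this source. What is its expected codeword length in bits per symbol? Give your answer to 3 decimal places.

2.286 bits/symbol

Repeatedly combine the two least-probable nodes; the expected code length is the sum of the merged weights.
merge 6/49 + 8/49 → 2/7
merge 10/49 + 10/49 → 20/49
merge 2/7 + 15/49 → 29/49
merge 20/49 + 29/49 → 1
L = 2/7 + 20/49 + 29/49 + 1 = 16/7 ≈ 2.286 bits/symbol.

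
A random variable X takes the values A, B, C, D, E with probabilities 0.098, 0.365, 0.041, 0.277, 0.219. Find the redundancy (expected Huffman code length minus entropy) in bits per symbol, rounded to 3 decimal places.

0.091 bits

Entropy H = −Σ p log₂ p ≈ 2.0409 bits.
Huffman merges: 41/1000+49/500→139/1000; 139/1000+219/1000→179/500; 277/1000+179/500→127/200; 73/200+127/200→1. L = 533/250 ≈ 2.1320.
L − H = 2.1320 − 2.0409 = 0.091 bits.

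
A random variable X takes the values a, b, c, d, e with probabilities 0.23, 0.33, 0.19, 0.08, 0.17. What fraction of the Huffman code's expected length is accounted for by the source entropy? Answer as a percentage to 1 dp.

97.6%

Entropy H = −Σ p log₂ p ≈ 2.1968 bits.
Huffman merges: 2/25+17/100→1/4; 19/100+23/100→21/50; 1/4+33/100→29/50; 21/50+29/50→1. L = 9/4 ≈ 2.2500.
Efficiency = H/L = 2.1968/2.2500 = 97.6%.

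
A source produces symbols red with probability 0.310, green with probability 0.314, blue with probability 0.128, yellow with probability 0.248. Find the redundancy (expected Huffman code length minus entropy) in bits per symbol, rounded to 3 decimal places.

Entropy H = −Σ p log₂ p ≈ 1.9270 bits.
Huffman merges: 16/125+31/125→47/125; 31/100+157/500→78/125; 47/125+78/125→1. L = 2 ≈ 2.0000.
L − H = 2.0000 − 1.9270 = 0.073 bits.

0.073 bits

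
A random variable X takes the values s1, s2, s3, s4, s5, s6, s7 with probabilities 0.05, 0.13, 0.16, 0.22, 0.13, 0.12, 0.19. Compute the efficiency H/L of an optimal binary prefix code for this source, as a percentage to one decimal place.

98.1%

Entropy H = −Σ p log₂ p ≈ 2.7073 bits.
Huffman merges: 1/20+3/25→17/100; 13/100+13/100→13/50; 4/25+17/100→33/100; 19/100+11/50→41/100; 13/50+33/100→59/100; 41/100+59/100→1. L = 69/25 ≈ 2.7600.
Efficiency = H/L = 2.7073/2.7600 = 98.1%.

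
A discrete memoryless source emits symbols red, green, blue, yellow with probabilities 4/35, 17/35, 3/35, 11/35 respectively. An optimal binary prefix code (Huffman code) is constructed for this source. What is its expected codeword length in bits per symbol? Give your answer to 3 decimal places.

Repeatedly combine the two least-probable nodes; the expected code length is the sum of the merged weights.
merge 3/35 + 4/35 → 1/5
merge 1/5 + 11/35 → 18/35
merge 17/35 + 18/35 → 1
L = 1/5 + 18/35 + 1 = 12/7 ≈ 1.714 bits/symbol.

1.714 bits/symbol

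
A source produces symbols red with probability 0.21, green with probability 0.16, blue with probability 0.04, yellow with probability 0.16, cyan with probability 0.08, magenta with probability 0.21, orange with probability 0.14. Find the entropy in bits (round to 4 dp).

2.6661 bits

H = −Σ pᵢ log₂ pᵢ.
−0.21·log₂(0.21) = 0.4728
−0.16·log₂(0.16) = 0.4230
−0.04·log₂(0.04) = 0.1858
−0.16·log₂(0.16) = 0.4230
−0.08·log₂(0.08) = 0.2915
−0.21·log₂(0.21) = 0.4728
−0.14·log₂(0.14) = 0.3971
Sum ≈ 2.6661 → 2.6661 bits.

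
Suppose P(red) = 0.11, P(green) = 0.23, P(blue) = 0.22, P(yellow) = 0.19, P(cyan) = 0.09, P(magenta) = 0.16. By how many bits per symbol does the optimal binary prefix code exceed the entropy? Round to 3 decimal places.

0.041 bits

Entropy H = −Σ p log₂ p ≈ 2.5094 bits.
Huffman merges: 9/100+11/100→1/5; 4/25+19/100→7/20; 1/5+11/50→21/50; 23/100+7/20→29/50; 21/50+29/50→1. L = 51/20 ≈ 2.5500.
L − H = 2.5500 − 2.5094 = 0.041 bits.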